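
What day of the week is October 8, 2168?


Saturday

Zeller's congruence:
q=8, m=10, k=68, j=21
h = (8 + ⌊13×11/5⌋ + 68 + ⌊68/4⌋ + ⌊21/4⌋ - 2×21) mod 7
= (8 + 28 + 68 + 17 + 5 - 42) mod 7
= 84 mod 7 = 0
h=0 → Saturday


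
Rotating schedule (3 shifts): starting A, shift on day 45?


Shifts: A, B, C
Start: A (index 0)
Day 45: (0 + 45 - 1) mod 3
= 44 mod 3
= 2
Index 2 → shift C

Shift C


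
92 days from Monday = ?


Start: Monday (index 0)
(0 + 92) mod 7
= 92 mod 7
= 1
Index 1 → Tuesday

Tuesday


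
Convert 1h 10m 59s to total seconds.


4259 seconds

Hours: 1 × 3600 = 3600
Minutes: 10 × 60 = 600
Seconds: 59
Total = 3600 + 600 + 59 = 4259


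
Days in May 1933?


Month: May (month 5)
May has 31 days

31 days


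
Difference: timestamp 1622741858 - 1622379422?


362436 seconds (100.7 hours / 4.19 days)

Difference = 1622741858 - 1622379422 = 362436 seconds
In hours: 362436 / 3600 ≈ 100.7
In days: 362436 / 86400 ≈ 4.19


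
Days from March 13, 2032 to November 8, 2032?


From March 13, 2032 to November 8, 2032
Rest of March 2032: 31 - 13 = 18
Full months: April 30, May 31, June 30, July 31, August 31, September 30, October 31
Days into November 2032: 8
Total = 18 + 30 + 31 + 30 + 31 + 31 + 30 + 31 + 8 = 240 days

240 days


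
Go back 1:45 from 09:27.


Start: 567 minutes from midnight
Subtract: 105 minutes
Remaining: 567 - 105 = 462
Hours: 7, Minutes: 42

07:42


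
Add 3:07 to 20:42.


Start: 1242 minutes from midnight
Add: 187 minutes
Total: 1429 minutes
Hours: 1429 ÷ 60 = 23 remainder 49

23:49


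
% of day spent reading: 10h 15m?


Time: 615 minutes
Day: 1440 minutes
Percentage = (615/1440) × 100 ≈ 42.7%

42.7%


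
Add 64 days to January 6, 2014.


March 11, 2014

Start: January 6, 2014
Add 64 days
January 6 → February 1: 31 - 6 + 1 = 26 days (64 - 26 = 38 left)
February 1 → March 1: 28 - 1 + 1 = 28 days (38 - 28 = 10 left)
March 1 + 10 = March 11, 2014


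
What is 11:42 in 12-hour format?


Hour: 11
11 < 12 → AM

11:42 AM


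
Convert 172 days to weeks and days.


Weeks: 172 ÷ 7 = 24 remainder 4

24 weeks 4 days


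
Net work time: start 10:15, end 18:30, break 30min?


Total time = (18×60+30) - (10×60+15)
= 1110 - 615 = 495 min
Minus break: 495 - 30 = 465 min
= 7h 45m

7h 45m (465 minutes)


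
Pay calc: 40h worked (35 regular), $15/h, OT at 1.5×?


$637.50

Regular: 35h × $15 = $525.00
Overtime: 40 - 35 = 5h
OT pay: 5h × $15 × 1.5 = $112.50
Total = $525.00 + $112.50 = $637.50


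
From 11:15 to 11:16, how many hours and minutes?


End time in minutes: 11×60 + 16 = 676
Start time in minutes: 11×60 + 15 = 675
Difference = 676 - 675 = 1 minutes
= 0 hours 1 minutes

0h 1m


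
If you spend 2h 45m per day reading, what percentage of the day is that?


Time: 165 minutes
Day: 1440 minutes
Percentage = (165/1440) × 100 ≈ 11.5%

11.5%


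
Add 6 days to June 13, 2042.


Start: June 13, 2042
Add 6 days
June 13 + 6 = June 19, 2042

June 19, 2042


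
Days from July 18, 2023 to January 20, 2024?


From July 18, 2023 to January 20, 2024
Rest of July 2023: 31 - 18 = 13
Full months: August 31, September 30, October 31, November 30, December 31
Days into January 2024: 20
Total = 13 + 31 + 30 + 31 + 30 + 31 + 20 = 186 days

186 days


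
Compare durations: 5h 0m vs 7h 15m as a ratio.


20:29 (0.69)

Duration 1: 300 minutes
Duration 2: 435 minutes
Ratio = 300:435
GCD = 15
Simplified = 20:29
As a decimal: 20/29 ≈ 0.69


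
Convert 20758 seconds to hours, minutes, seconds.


Hours: 20758 ÷ 3600 = 5 remainder 2758
Minutes: 2758 ÷ 60 = 45 remainder 58
Seconds: 58

5h 45m 58s


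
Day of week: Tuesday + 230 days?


Monday

Start: Tuesday (index 1)
(1 + 230) mod 7
= 231 mod 7
= 0
Index 0 → Monday


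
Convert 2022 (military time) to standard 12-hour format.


Hour: 20
20 - 12 = 8 → PM

8:22 PM


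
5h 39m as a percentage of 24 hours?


0.2354 (23.54%)

Total minutes: 5×60 + 39 = 339
Day = 24×60 = 1440 minutes
Fraction = 339/1440 ≈ 0.2354
As a percentage: 339/1440 × 100 ≈ 23.54%


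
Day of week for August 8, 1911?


Zeller's congruence:
q=8, m=8, k=11, j=19
h = (8 + ⌊13×9/5⌋ + 11 + ⌊11/4⌋ + ⌊19/4⌋ - 2×19) mod 7
= (8 + 23 + 11 + 2 + 4 - 38) mod 7
= 10 mod 7 = 3
h=3 → Tuesday

Tuesday


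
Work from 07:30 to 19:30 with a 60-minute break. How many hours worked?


Total time = (19×60+30) - (7×60+30)
= 1170 - 450 = 720 min
Minus break: 720 - 60 = 660 min
= 11h 0m

11h 0m (660 minutes)


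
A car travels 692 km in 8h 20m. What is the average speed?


83.0 km/h

Distance: 692 km
Time: 8h 20m = 500 min = 500/60 = 25/3 hours
Speed = 692 ÷ (25/3) = 692 × 3 / 25 = 2076/25 ≈ 83.0 km/h


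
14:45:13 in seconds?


Hours: 14 × 3600 = 50400
Minutes: 45 × 60 = 2700
Seconds: 13
Total = 50400 + 2700 + 13 = 53113

53113 seconds


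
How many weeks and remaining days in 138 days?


19 weeks 5 days

Weeks: 138 ÷ 7 = 19 remainder 5


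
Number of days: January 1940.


Month: January (month 1)
January has 31 days

31 days


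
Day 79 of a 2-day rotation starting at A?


Shift A

Shifts: A, B
Start: A (index 0)
Day 79: (0 + 79 - 1) mod 2
= 78 mod 2
= 0
Index 0 → shift A


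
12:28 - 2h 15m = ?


Start: 748 minutes from midnight
Subtract: 135 minutes
Remaining: 748 - 135 = 613
Hours: 10, Minutes: 13

10:13


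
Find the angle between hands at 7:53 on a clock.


81.5°

Hour hand = 7×30 + 53×0.5 = 236.5°
Minute hand = 53×6 = 318°
Difference = |236.5 - 318| = 81.5°


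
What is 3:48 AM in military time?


Input: 3:48 AM
AM hour stays: 3

03:48


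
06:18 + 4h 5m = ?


Start: 378 minutes from midnight
Add: 245 minutes
Total: 623 minutes
Hours: 623 ÷ 60 = 10 remainder 23

10:23


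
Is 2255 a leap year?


No

Rules: divisible by 4 AND (not by 100 OR by 400)
2255 ÷ 4 = 563 remainder 3 → not divisible by 4
Not divisible by 4 → not a leap year


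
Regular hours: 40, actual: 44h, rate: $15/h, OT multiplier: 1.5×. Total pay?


Regular: 40h × $15 = $600.00
Overtime: 44 - 40 = 4h
OT pay: 4h × $15 × 1.5 = $90.00
Total = $600.00 + $90.00 = $690.00

$690.00


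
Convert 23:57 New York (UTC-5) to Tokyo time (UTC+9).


13:57 (next day)

Time difference = UTC+9 - UTC-5 = +14 hours
New hour = (23 + 14) mod 24
= 37 mod 24 = 13
Minutes unchanged → 13:57; 37 ≥ 24 → next day


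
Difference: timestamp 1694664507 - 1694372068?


292439 seconds (81.2 hours / 3.38 days)

Difference = 1694664507 - 1694372068 = 292439 seconds
In hours: 292439 / 3600 ≈ 81.2
In days: 292439 / 86400 ≈ 3.38


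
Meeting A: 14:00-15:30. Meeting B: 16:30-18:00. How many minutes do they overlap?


0 minutes

Meeting A: 840-930 (in minutes from midnight)
Meeting B: 990-1080
Overlap start = max(840, 990) = 990
Overlap end = min(930, 1080) = 930
Overlap = max(0, 930 - 990) = 0 min


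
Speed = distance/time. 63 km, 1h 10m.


Distance: 63 km
Time: 1h 10m = 70 min = 70/60 = 7/6 hours
Speed = 63 ÷ (7/6) = 63 × 6 / 7 = 378/7 = 54.0 km/h

54.0 km/h


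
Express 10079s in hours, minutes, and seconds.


Hours: 10079 ÷ 3600 = 2 remainder 2879
Minutes: 2879 ÷ 60 = 47 remainder 59
Seconds: 59

2h 47m 59s


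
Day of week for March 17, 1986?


Monday

Zeller's congruence:
q=17, m=3, k=86, j=19
h = (17 + ⌊13×4/5⌋ + 86 + ⌊86/4⌋ + ⌊19/4⌋ - 2×19) mod 7
= (17 + 10 + 86 + 21 + 4 - 38) mod 7
= 100 mod 7 = 2
h=2 → Monday


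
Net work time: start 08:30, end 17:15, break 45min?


8h 0m (480 minutes)

Total time = (17×60+15) - (8×60+30)
= 1035 - 510 = 525 min
Minus break: 525 - 45 = 480 min
= 8h 0m


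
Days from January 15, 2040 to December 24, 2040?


344 days

From January 15, 2040 to December 24, 2040
Rest of January 2040: 31 - 15 = 16
Full months: February 2040 29, March 31, April 30, May 31, June 30, July 31, August 31, September 30, October 31, November 30
Days into December 2040: 24
Total = 16 + 29 + 31 + 30 + 31 + 30 + 31 + 31 + 30 + 31 + 30 + 24 = 344 days


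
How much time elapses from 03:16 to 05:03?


End time in minutes: 5×60 + 3 = 303
Start time in minutes: 3×60 + 16 = 196
Difference = 303 - 196 = 107 minutes
= 1 hours 47 minutes

1h 47m


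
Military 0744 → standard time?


Hour: 7
7 < 12 → AM

7:44 AM


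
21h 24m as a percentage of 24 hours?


0.8917 (89.17%)

Total minutes: 21×60 + 24 = 1284
Day = 24×60 = 1440 minutes
Fraction = 1284/1440 ≈ 0.8917
As a percentage: 1284/1440 × 100 ≈ 89.17%


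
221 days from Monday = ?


Friday

Start: Monday (index 0)
(0 + 221) mod 7
= 221 mod 7
= 4
Index 4 → Friday


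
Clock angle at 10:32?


124.0°

Hour hand = 10×30 + 32×0.5 = 316.0°
Minute hand = 32×6 = 192°
Difference = |316.0 - 192| = 124.0°


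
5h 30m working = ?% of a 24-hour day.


Time: 330 minutes
Day: 1440 minutes
Percentage = (330/1440) × 100 ≈ 22.9%

22.9%


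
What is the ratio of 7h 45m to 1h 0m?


Duration 1: 465 minutes
Duration 2: 60 minutes
Ratio = 465:60
GCD = 15
Simplified = 31:4
As a decimal: 31/4 = 7.75

31:4 (7.75)


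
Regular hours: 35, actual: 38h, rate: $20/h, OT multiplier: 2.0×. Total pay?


$820.00

Regular: 35h × $20 = $700.00
Overtime: 38 - 35 = 3h
OT pay: 3h × $20 × 2.0 = $120.00
Total = $700.00 + $120.00 = $820.00


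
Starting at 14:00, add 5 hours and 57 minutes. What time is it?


Start: 840 minutes from midnight
Add: 357 minutes
Total: 1197 minutes
Hours: 1197 ÷ 60 = 19 remainder 57

19:57


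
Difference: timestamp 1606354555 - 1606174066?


Difference = 1606354555 - 1606174066 = 180489 seconds
In hours: 180489 / 3600 ≈ 50.1
In days: 180489 / 86400 ≈ 2.09

180489 seconds (50.1 hours / 2.09 days)


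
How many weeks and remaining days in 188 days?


26 weeks 6 days

Weeks: 188 ÷ 7 = 26 remainder 6


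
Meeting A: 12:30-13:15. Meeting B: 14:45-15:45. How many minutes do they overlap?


0 minutes

Meeting A: 750-795 (in minutes from midnight)
Meeting B: 885-945
Overlap start = max(750, 885) = 885
Overlap end = min(795, 945) = 795
Overlap = max(0, 795 - 885) = 0 min


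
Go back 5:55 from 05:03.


23:08

Start: 303 minutes from midnight
Subtract: 355 minutes
Remaining: 303 - 355 = -52
Negative → add 24×60 = 1388
Hours: 23, Minutes: 8


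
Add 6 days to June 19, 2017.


Start: June 19, 2017
Add 6 days
June 19 + 6 = June 25, 2017

June 25, 2017


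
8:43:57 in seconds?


31437 seconds

Hours: 8 × 3600 = 28800
Minutes: 43 × 60 = 2580
Seconds: 57
Total = 28800 + 2580 + 57 = 31437


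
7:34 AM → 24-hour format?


Input: 7:34 AM
AM hour stays: 7

07:34


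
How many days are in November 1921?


30 days

Month: November (month 11)
November has 30 days


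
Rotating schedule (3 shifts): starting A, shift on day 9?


Shift C

Shifts: A, B, C
Start: A (index 0)
Day 9: (0 + 9 - 1) mod 3
= 8 mod 3
= 2
Index 2 → shift C


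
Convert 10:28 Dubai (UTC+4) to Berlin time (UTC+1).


Time difference = UTC+1 - UTC+4 = -3 hours
New hour = (10 -3) mod 24
= 7 mod 24 = 7
Minutes unchanged → 07:28

07:28


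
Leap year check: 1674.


No

Rules: divisible by 4 AND (not by 100 OR by 400)
1674 ÷ 4 = 418 remainder 2 → not divisible by 4
Not divisible by 4 → not a leap year


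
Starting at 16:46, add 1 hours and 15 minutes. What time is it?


18:01

Start: 1006 minutes from midnight
Add: 75 minutes
Total: 1081 minutes
Hours: 1081 ÷ 60 = 18 remainder 1


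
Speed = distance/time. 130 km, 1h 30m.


Distance: 130 km
Time: 1h 30m = 90 min = 90/60 = 3/2 hours
Speed = 130 ÷ (3/2) = 130 × 2 / 3 = 260/3 ≈ 86.7 km/h

86.7 km/h


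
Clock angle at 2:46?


Hour hand = 2×30 + 46×0.5 = 83.0°
Minute hand = 46×6 = 276°
Difference = |83.0 - 276| = 193.0°
Since > 180°: 360 - 193.0 = 167.0°

167.0°


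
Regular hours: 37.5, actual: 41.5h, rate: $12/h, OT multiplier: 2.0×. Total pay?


$546.00

Regular: 37.5h × $12 = $450.00
Overtime: 41.5 - 37.5 = 4.0h
OT pay: 4.0h × $12 × 2.0 = $96.00
Total = $450.00 + $96.00 = $546.00


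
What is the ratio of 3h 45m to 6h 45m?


Duration 1: 225 minutes
Duration 2: 405 minutes
Ratio = 225:405
GCD = 45
Simplified = 5:9
As a decimal: 5/9 ≈ 0.56

5:9 (0.56)


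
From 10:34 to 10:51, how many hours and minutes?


0h 17m

End time in minutes: 10×60 + 51 = 651
Start time in minutes: 10×60 + 34 = 634
Difference = 651 - 634 = 17 minutes
= 0 hours 17 minutes


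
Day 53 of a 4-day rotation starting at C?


Shift C

Shifts: A, B, C, D
Start: C (index 2)
Day 53: (2 + 53 - 1) mod 4
= 54 mod 4
= 2
Index 2 → shift C


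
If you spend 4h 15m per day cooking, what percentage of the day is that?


Time: 255 minutes
Day: 1440 minutes
Percentage = (255/1440) × 100 ≈ 17.7%

17.7%


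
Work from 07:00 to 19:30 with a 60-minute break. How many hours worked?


Total time = (19×60+30) - (7×60+0)
= 1170 - 420 = 750 min
Minus break: 750 - 60 = 690 min
= 11h 30m

11h 30m (690 minutes)


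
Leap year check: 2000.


Yes

Rules: divisible by 4 AND (not by 100 OR by 400)
2000 ÷ 4 = 500 exactly → divisible by 4
2000 ÷ 100 = 20 exactly → divisible by 100
2000 ÷ 400 = 5 exactly → divisible by 400
Divisible by 400 → leap year


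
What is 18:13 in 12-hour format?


6:13 PM

Hour: 18
18 - 12 = 6 → PM


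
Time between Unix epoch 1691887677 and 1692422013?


534336 seconds (148.4 hours / 6.18 days)

Difference = 1692422013 - 1691887677 = 534336 seconds
In hours: 534336 / 3600 ≈ 148.4
In days: 534336 / 86400 ≈ 6.18


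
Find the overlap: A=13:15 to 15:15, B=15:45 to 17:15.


0 minutes

Meeting A: 795-915 (in minutes from midnight)
Meeting B: 945-1035
Overlap start = max(795, 945) = 945
Overlap end = min(915, 1035) = 915
Overlap = max(0, 915 - 945) = 0 min


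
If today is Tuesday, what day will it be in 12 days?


Sunday

Start: Tuesday (index 1)
(1 + 12) mod 7
= 13 mod 7
= 6
Index 6 → Sunday


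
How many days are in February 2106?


28 days

Month: February (month 2)
February: 28 or 29 (leap year)
2106 leap year? No


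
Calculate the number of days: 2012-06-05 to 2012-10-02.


From June 5, 2012 to October 2, 2012
Rest of June 2012: 30 - 5 = 25
Full months: July 31, August 31, September 30
Days into October 2012: 2
Total = 25 + 31 + 31 + 30 + 2 = 119 days

119 days


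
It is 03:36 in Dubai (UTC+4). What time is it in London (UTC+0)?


Time difference = UTC+0 - UTC+4 = -4 hours
New hour = (3 -4) mod 24
= -1 mod 24 = 23
Minutes unchanged → 23:36; -1 < 0 → previous day

23:36 (previous day)


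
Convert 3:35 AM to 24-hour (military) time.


Input: 3:35 AM
AM hour stays: 3

03:35


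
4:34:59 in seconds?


16499 seconds

Hours: 4 × 3600 = 14400
Minutes: 34 × 60 = 2040
Seconds: 59
Total = 14400 + 2040 + 59 = 16499


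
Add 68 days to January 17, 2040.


March 25, 2040

Start: January 17, 2040
Add 68 days
January 17 → February 1: 31 - 17 + 1 = 15 days (68 - 15 = 53 left)
February 1 → March 1: 29 - 1 + 1 = 29 days (53 - 29 = 24 left)
March 1 + 24 = March 25, 2040


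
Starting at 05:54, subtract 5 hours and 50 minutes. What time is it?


Start: 354 minutes from midnight
Subtract: 350 minutes
Remaining: 354 - 350 = 4
Hours: 0, Minutes: 4

00:04


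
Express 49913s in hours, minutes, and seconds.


Hours: 49913 ÷ 3600 = 13 remainder 3113
Minutes: 3113 ÷ 60 = 51 remainder 53
Seconds: 53

13h 51m 53s


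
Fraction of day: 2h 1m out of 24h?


Total minutes: 2×60 + 1 = 121
Day = 24×60 = 1440 minutes
Fraction = 121/1440 ≈ 0.0840
As a percentage: 121/1440 × 100 ≈ 8.40%

0.0840 (8.40%)


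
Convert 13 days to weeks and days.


1 weeks 6 days

Weeks: 13 ÷ 7 = 1 remainder 6


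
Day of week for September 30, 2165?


Zeller's congruence:
q=30, m=9, k=65, j=21
h = (30 + ⌊13×10/5⌋ + 65 + ⌊65/4⌋ + ⌊21/4⌋ - 2×21) mod 7
= (30 + 26 + 65 + 16 + 5 - 42) mod 7
= 100 mod 7 = 2
h=2 → Monday

Monday


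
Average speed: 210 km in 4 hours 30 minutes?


Distance: 210 km
Time: 4h 30m = 270 min = 270/60 = 9/2 hours
Speed = 210 ÷ (9/2) = 210 × 2 / 9 = 420/9 ≈ 46.7 km/h

46.7 km/h


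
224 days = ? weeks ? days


32 weeks 0 days

Weeks: 224 ÷ 7 = 32 remainder 0


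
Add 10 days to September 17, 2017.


September 27, 2017

Start: September 17, 2017
Add 10 days
September 17 + 10 = September 27, 2017


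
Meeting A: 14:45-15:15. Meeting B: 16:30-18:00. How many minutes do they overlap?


0 minutes

Meeting A: 885-915 (in minutes from midnight)
Meeting B: 990-1080
Overlap start = max(885, 990) = 990
Overlap end = min(915, 1080) = 915
Overlap = max(0, 915 - 990) = 0 min


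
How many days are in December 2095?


Month: December (month 12)
December has 31 days

31 days


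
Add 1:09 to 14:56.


Start: 896 minutes from midnight
Add: 69 minutes
Total: 965 minutes
Hours: 965 ÷ 60 = 16 remainder 5

16:05


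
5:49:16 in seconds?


Hours: 5 × 3600 = 18000
Minutes: 49 × 60 = 2940
Seconds: 16
Total = 18000 + 2940 + 16 = 20956

20956 seconds


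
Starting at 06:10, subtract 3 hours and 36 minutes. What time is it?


Start: 370 minutes from midnight
Subtract: 216 minutes
Remaining: 370 - 216 = 154
Hours: 2, Minutes: 34

02:34


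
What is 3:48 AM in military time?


03:48

Input: 3:48 AM
AM hour stays: 3


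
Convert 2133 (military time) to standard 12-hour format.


9:33 PM

Hour: 21
21 - 12 = 9 → PM


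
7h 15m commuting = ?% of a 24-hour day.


Time: 435 minutes
Day: 1440 minutes
Percentage = (435/1440) × 100 ≈ 30.2%

30.2%


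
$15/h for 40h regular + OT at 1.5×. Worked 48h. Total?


$780.00

Regular: 40h × $15 = $600.00
Overtime: 48 - 40 = 8h
OT pay: 8h × $15 × 1.5 = $180.00
Total = $600.00 + $180.00 = $780.00


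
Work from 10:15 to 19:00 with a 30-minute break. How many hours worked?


Total time = (19×60+0) - (10×60+15)
= 1140 - 615 = 525 min
Minus break: 525 - 30 = 495 min
= 8h 15m

8h 15m (495 minutes)


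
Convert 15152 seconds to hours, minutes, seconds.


Hours: 15152 ÷ 3600 = 4 remainder 752
Minutes: 752 ÷ 60 = 12 remainder 32
Seconds: 32

4h 12m 32s


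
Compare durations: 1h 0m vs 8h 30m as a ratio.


Duration 1: 60 minutes
Duration 2: 510 minutes
Ratio = 60:510
GCD = 30
Simplified = 2:17
As a decimal: 2/17 ≈ 0.12

2:17 (0.12)


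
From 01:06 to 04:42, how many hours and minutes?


3h 36m

End time in minutes: 4×60 + 42 = 282
Start time in minutes: 1×60 + 6 = 66
Difference = 282 - 66 = 216 minutes
= 3 hours 36 minutes


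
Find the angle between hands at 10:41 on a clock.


Hour hand = 10×30 + 41×0.5 = 320.5°
Minute hand = 41×6 = 246°
Difference = |320.5 - 246| = 74.5°

74.5°


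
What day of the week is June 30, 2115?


Zeller's congruence:
q=30, m=6, k=15, j=21
h = (30 + ⌊13×7/5⌋ + 15 + ⌊15/4⌋ + ⌊21/4⌋ - 2×21) mod 7
= (30 + 18 + 15 + 3 + 5 - 42) mod 7
= 29 mod 7 = 1
h=1 → Sunday

Sunday


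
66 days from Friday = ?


Monday

Start: Friday (index 4)
(4 + 66) mod 7
= 70 mod 7
= 0
Index 0 → Monday


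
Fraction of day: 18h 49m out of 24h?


0.7840 (78.40%)

Total minutes: 18×60 + 49 = 1129
Day = 24×60 = 1440 minutes
Fraction = 1129/1440 ≈ 0.7840
As a percentage: 1129/1440 × 100 ≈ 78.40%


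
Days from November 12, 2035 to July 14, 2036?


From November 12, 2035 to July 14, 2036
Rest of November 2035: 30 - 12 = 18
Full months: December 31, January 31, February 2036 29, March 31, April 30, May 31, June 30
Days into July 2036: 14
Total = 18 + 31 + 31 + 29 + 31 + 30 + 31 + 30 + 14 = 245 days

245 days


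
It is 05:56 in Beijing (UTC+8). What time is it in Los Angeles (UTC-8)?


Time difference = UTC-8 - UTC+8 = -16 hours
New hour = (5 -16) mod 24
= -11 mod 24 = 13
Minutes unchanged → 13:56; -11 < 0 → previous day

13:56 (previous day)


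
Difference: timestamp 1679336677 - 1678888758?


Difference = 1679336677 - 1678888758 = 447919 seconds
In hours: 447919 / 3600 ≈ 124.4
In days: 447919 / 86400 ≈ 5.18

447919 seconds (124.4 hours / 5.18 days)


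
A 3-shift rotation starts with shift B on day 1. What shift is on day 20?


Shift C

Shifts: A, B, C
Start: B (index 1)
Day 20: (1 + 20 - 1) mod 3
= 20 mod 3
= 2
Index 2 → shift C


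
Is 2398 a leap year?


Rules: divisible by 4 AND (not by 100 OR by 400)
2398 ÷ 4 = 599 remainder 2 → not divisible by 4
Not divisible by 4 → not a leap year

No


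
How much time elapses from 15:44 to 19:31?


End time in minutes: 19×60 + 31 = 1171
Start time in minutes: 15×60 + 44 = 944
Difference = 1171 - 944 = 227 minutes
= 3 hours 47 minutes

3h 47m


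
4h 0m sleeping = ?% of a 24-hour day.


16.7%

Time: 240 minutes
Day: 1440 minutes
Percentage = (240/1440) × 100 ≈ 16.7%


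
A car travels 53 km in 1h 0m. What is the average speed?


53.0 km/h

Distance: 53 km
Time: 1 hours
Speed = 53 / 1 = 53.0 km/h


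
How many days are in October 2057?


31 days

Month: October (month 10)
October has 31 days


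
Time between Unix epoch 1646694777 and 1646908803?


Difference = 1646908803 - 1646694777 = 214026 seconds
In hours: 214026 / 3600 ≈ 59.5
In days: 214026 / 86400 ≈ 2.48

214026 seconds (59.5 hours / 2.48 days)


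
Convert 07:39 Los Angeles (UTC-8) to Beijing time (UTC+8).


Time difference = UTC+8 - UTC-8 = +16 hours
New hour = (7 + 16) mod 24
= 23 mod 24 = 23
Minutes unchanged → 23:39

23:39


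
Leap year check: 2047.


No

Rules: divisible by 4 AND (not by 100 OR by 400)
2047 ÷ 4 = 511 remainder 3 → not divisible by 4
Not divisible by 4 → not a leap year


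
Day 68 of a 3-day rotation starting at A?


Shift B

Shifts: A, B, C
Start: A (index 0)
Day 68: (0 + 68 - 1) mod 3
= 67 mod 3
= 1
Index 1 → shift B


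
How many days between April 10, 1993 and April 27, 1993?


From April 10, 1993 to April 27, 1993
Same month: 27 - 10 = 17 days

17 days


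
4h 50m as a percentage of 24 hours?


0.2014 (20.14%)

Total minutes: 4×60 + 50 = 290
Day = 24×60 = 1440 minutes
Fraction = 290/1440 ≈ 0.2014
As a percentage: 290/1440 × 100 ≈ 20.14%


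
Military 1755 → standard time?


Hour: 17
17 - 12 = 5 → PM

5:55 PM


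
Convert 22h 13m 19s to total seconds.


Hours: 22 × 3600 = 79200
Minutes: 13 × 60 = 780
Seconds: 19
Total = 79200 + 780 + 19 = 79999

79999 seconds


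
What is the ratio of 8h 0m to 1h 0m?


8:1 (8.00)

Duration 1: 480 minutes
Duration 2: 60 minutes
Ratio = 480:60
GCD = 60
Simplified = 8:1
As a decimal: 8/1 = 8.00


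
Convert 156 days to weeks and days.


22 weeks 2 days

Weeks: 156 ÷ 7 = 22 remainder 2


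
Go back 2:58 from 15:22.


12:24

Start: 922 minutes from midnight
Subtract: 178 minutes
Remaining: 922 - 178 = 744
Hours: 12, Minutes: 24


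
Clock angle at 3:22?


Hour hand = 3×30 + 22×0.5 = 101.0°
Minute hand = 22×6 = 132°
Difference = |101.0 - 132| = 31.0°

31.0°


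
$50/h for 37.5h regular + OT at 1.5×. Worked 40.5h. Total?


$2100.00

Regular: 37.5h × $50 = $1875.00
Overtime: 40.5 - 37.5 = 3.0h
OT pay: 3.0h × $50 × 1.5 = $225.00
Total = $1875.00 + $225.00 = $2100.00


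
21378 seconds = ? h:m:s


5h 56m 18s

Hours: 21378 ÷ 3600 = 5 remainder 3378
Minutes: 3378 ÷ 60 = 56 remainder 18
Seconds: 18


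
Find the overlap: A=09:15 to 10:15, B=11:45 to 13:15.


Meeting A: 555-615 (in minutes from midnight)
Meeting B: 705-795
Overlap start = max(555, 705) = 705
Overlap end = min(615, 795) = 615
Overlap = max(0, 615 - 705) = 0 min

0 minutes


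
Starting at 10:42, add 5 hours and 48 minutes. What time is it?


16:30

Start: 642 minutes from midnight
Add: 348 minutes
Total: 990 minutes
Hours: 990 ÷ 60 = 16 remainder 30


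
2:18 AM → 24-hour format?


02:18

Input: 2:18 AM
AM hour stays: 2


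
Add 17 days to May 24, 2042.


Start: May 24, 2042
Add 17 days
May 24 → June 1: 31 - 24 + 1 = 8 days (17 - 8 = 9 left)
June 1 + 9 = June 10, 2042

June 10, 2042


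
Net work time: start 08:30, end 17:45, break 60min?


8h 15m (495 minutes)

Total time = (17×60+45) - (8×60+30)
= 1065 - 510 = 555 min
Minus break: 555 - 60 = 495 min
= 8h 15m


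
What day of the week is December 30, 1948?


Zeller's congruence:
q=30, m=12, k=48, j=19
h = (30 + ⌊13×13/5⌋ + 48 + ⌊48/4⌋ + ⌊19/4⌋ - 2×19) mod 7
= (30 + 33 + 48 + 12 + 4 - 38) mod 7
= 89 mod 7 = 5
h=5 → Thursday

Thursday


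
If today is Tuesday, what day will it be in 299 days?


Sunday

Start: Tuesday (index 1)
(1 + 299) mod 7
= 300 mod 7
= 6
Index 6 → Sunday


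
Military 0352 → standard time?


3:52 AM

Hour: 3
3 < 12 → AM


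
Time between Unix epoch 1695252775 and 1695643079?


Difference = 1695643079 - 1695252775 = 390304 seconds
In hours: 390304 / 3600 ≈ 108.4
In days: 390304 / 86400 ≈ 4.52

390304 seconds (108.4 hours / 4.52 days)


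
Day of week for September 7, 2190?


Zeller's congruence:
q=7, m=9, k=90, j=21
h = (7 + ⌊13×10/5⌋ + 90 + ⌊90/4⌋ + ⌊21/4⌋ - 2×21) mod 7
= (7 + 26 + 90 + 22 + 5 - 42) mod 7
= 108 mod 7 = 3
h=3 → Tuesday

Tuesday


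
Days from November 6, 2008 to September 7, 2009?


From November 6, 2008 to September 7, 2009
Rest of November 2008: 30 - 6 = 24
Full months: December 31, January 31, February 2009 28, March 31, April 30, May 31, June 30, July 31, August 31
Days into September 2009: 7
Total = 24 + 31 + 31 + 28 + 31 + 30 + 31 + 30 + 31 + 31 + 7 = 305 days

305 days


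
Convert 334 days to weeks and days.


47 weeks 5 days

Weeks: 334 ÷ 7 = 47 remainder 5


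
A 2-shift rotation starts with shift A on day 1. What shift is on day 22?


Shift B

Shifts: A, B
Start: A (index 0)
Day 22: (0 + 22 - 1) mod 2
= 21 mod 2
= 1
Index 1 → shift B


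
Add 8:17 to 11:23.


Start: 683 minutes from midnight
Add: 497 minutes
Total: 1180 minutes
Hours: 1180 ÷ 60 = 19 remainder 40

19:40


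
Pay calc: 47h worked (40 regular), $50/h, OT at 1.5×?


Regular: 40h × $50 = $2000.00
Overtime: 47 - 40 = 7h
OT pay: 7h × $50 × 1.5 = $525.00
Total = $2000.00 + $525.00 = $2525.00

$2525.00


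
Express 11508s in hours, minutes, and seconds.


Hours: 11508 ÷ 3600 = 3 remainder 708
Minutes: 708 ÷ 60 = 11 remainder 48
Seconds: 48

3h 11m 48s


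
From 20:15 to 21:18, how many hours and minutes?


1h 3m

End time in minutes: 21×60 + 18 = 1278
Start time in minutes: 20×60 + 15 = 1215
Difference = 1278 - 1215 = 63 minutes
= 1 hours 3 minutes


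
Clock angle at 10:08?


Hour hand = 10×30 + 8×0.5 = 304.0°
Minute hand = 8×6 = 48°
Difference = |304.0 - 48| = 256.0°
Since > 180°: 360 - 256.0 = 104.0°

104.0°


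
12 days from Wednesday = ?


Monday

Start: Wednesday (index 2)
(2 + 12) mod 7
= 14 mod 7
= 0
Index 0 → Monday


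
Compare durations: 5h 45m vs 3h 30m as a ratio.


Duration 1: 345 minutes
Duration 2: 210 minutes
Ratio = 345:210
GCD = 15
Simplified = 23:14
As a decimal: 23/14 ≈ 1.64

23:14 (1.64)


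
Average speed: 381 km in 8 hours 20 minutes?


45.7 km/h

Distance: 381 km
Time: 8h 20m = 500 min = 500/60 = 25/3 hours
Speed = 381 ÷ (25/3) = 381 × 3 / 25 = 1143/25 ≈ 45.7 km/h


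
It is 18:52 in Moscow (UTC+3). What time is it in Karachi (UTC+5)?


20:52

Time difference = UTC+5 - UTC+3 = +2 hours
New hour = (18 + 2) mod 24
= 20 mod 24 = 20
Minutes unchanged → 20:52


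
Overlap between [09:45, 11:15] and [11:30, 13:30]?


0 minutes

Meeting A: 585-675 (in minutes from midnight)
Meeting B: 690-810
Overlap start = max(585, 690) = 690
Overlap end = min(675, 810) = 675
Overlap = max(0, 675 - 690) = 0 min


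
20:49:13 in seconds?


74953 seconds

Hours: 20 × 3600 = 72000
Minutes: 49 × 60 = 2940
Seconds: 13
Total = 72000 + 2940 + 13 = 74953


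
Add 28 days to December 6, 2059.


January 3, 2060

Start: December 6, 2059
Add 28 days
December 6 → January 1: 31 - 6 + 1 = 26 days (28 - 26 = 2 left)
January 1 + 2 = January 3, 2060


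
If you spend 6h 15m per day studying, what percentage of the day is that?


26.0%

Time: 375 minutes
Day: 1440 minutes
Percentage = (375/1440) × 100 ≈ 26.0%


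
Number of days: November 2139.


30 days

Month: November (month 11)
November has 30 days


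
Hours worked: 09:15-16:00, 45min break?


Total time = (16×60+0) - (9×60+15)
= 960 - 555 = 405 min
Minus break: 405 - 45 = 360 min
= 6h 0m

6h 0m (360 minutes)


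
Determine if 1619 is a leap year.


Rules: divisible by 4 AND (not by 100 OR by 400)
1619 ÷ 4 = 404 remainder 3 → not divisible by 4
Not divisible by 4 → not a leap year

No


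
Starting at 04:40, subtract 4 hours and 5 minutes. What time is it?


Start: 280 minutes from midnight
Subtract: 245 minutes
Remaining: 280 - 245 = 35
Hours: 0, Minutes: 35

00:35


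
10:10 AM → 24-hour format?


Input: 10:10 AM
AM hour stays: 10

10:10


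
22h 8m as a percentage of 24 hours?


0.9222 (92.22%)

Total minutes: 22×60 + 8 = 1328
Day = 24×60 = 1440 minutes
Fraction = 1328/1440 ≈ 0.9222
As a percentage: 1328/1440 × 100 ≈ 92.22%


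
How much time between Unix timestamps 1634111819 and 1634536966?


Difference = 1634536966 - 1634111819 = 425147 seconds
In hours: 425147 / 3600 ≈ 118.1
In days: 425147 / 86400 ≈ 4.92

425147 seconds (118.1 hours / 4.92 days)


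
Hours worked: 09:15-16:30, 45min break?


6h 30m (390 minutes)

Total time = (16×60+30) - (9×60+15)
= 990 - 555 = 435 min
Minus break: 435 - 45 = 390 min
= 6h 30m


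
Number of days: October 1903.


31 days

Month: October (month 10)
October has 31 days


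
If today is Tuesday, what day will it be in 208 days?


Sunday

Start: Tuesday (index 1)
(1 + 208) mod 7
= 209 mod 7
= 6
Index 6 → Sunday


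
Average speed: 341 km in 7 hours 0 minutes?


Distance: 341 km
Time: 7 hours
Speed = 341 / 7 ≈ 48.7 km/h

48.7 km/h


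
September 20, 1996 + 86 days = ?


December 15, 1996

Start: September 20, 1996
Add 86 days
September 20 → October 1: 30 - 20 + 1 = 11 days (86 - 11 = 75 left)
October 1 → November 1: 31 - 1 + 1 = 31 days (75 - 31 = 44 left)
November 1 → December 1: 30 - 1 + 1 = 30 days (44 - 30 = 14 left)
December 1 + 14 = December 15, 1996


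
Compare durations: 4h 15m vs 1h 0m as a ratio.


Duration 1: 255 minutes
Duration 2: 60 minutes
Ratio = 255:60
GCD = 15
Simplified = 17:4
As a decimal: 17/4 = 4.25

17:4 (4.25)


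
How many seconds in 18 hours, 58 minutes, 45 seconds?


Hours: 18 × 3600 = 64800
Minutes: 58 × 60 = 3480
Seconds: 45
Total = 64800 + 3480 + 45 = 68325

68325 seconds


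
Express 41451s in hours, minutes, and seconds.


11h 30m 51s

Hours: 41451 ÷ 3600 = 11 remainder 1851
Minutes: 1851 ÷ 60 = 30 remainder 51
Seconds: 51


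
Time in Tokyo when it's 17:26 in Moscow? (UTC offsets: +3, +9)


23:26

Time difference = UTC+9 - UTC+3 = +6 hours
New hour = (17 + 6) mod 24
= 23 mod 24 = 23
Minutes unchanged → 23:26


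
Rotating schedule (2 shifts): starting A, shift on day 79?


Shifts: A, B
Start: A (index 0)
Day 79: (0 + 79 - 1) mod 2
= 78 mod 2
= 0
Index 0 → shift A

Shift A


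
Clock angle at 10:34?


Hour hand = 10×30 + 34×0.5 = 317.0°
Minute hand = 34×6 = 204°
Difference = |317.0 - 204| = 113.0°

113.0°


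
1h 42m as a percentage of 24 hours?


Total minutes: 1×60 + 42 = 102
Day = 24×60 = 1440 minutes
Fraction = 102/1440 ≈ 0.0708
As a percentage: 102/1440 × 100 ≈ 7.08%

0.0708 (7.08%)


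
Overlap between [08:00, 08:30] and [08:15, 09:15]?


15 minutes

Meeting A: 480-510 (in minutes from midnight)
Meeting B: 495-555
Overlap start = max(480, 495) = 495
Overlap end = min(510, 555) = 510
Overlap = max(0, 510 - 495) = 15 min


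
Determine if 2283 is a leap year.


No

Rules: divisible by 4 AND (not by 100 OR by 400)
2283 ÷ 4 = 570 remainder 3 → not divisible by 4
Not divisible by 4 → not a leap year


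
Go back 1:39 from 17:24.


15:45

Start: 1044 minutes from midnight
Subtract: 99 minutes
Remaining: 1044 - 99 = 945
Hours: 15, Minutes: 45


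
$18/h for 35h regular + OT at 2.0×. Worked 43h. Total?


Regular: 35h × $18 = $630.00
Overtime: 43 - 35 = 8h
OT pay: 8h × $18 × 2.0 = $288.00
Total = $630.00 + $288.00 = $918.00

$918.00


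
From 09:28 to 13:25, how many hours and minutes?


3h 57m

End time in minutes: 13×60 + 25 = 805
Start time in minutes: 9×60 + 28 = 568
Difference = 805 - 568 = 237 minutes
= 3 hours 57 minutes


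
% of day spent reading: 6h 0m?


25.0%

Time: 360 minutes
Day: 1440 minutes
Percentage = (360/1440) × 100 = 25.0%


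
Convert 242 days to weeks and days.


Weeks: 242 ÷ 7 = 34 remainder 4

34 weeks 4 days


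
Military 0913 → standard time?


9:13 AM

Hour: 9
9 < 12 → AM


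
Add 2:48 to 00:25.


Start: 25 minutes from midnight
Add: 168 minutes
Total: 193 minutes
Hours: 193 ÷ 60 = 3 remainder 13

03:13


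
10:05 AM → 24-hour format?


10:05

Input: 10:05 AM
AM hour stays: 10


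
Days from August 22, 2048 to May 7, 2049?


From August 22, 2048 to May 7, 2049
Rest of August 2048: 31 - 22 = 9
Full months: September 30, October 31, November 30, December 31, January 31, February 2049 28, March 31, April 30
Days into May 2049: 7
Total = 9 + 30 + 31 + 30 + 31 + 31 + 28 + 31 + 30 + 7 = 258 days

258 days


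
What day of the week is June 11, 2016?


Saturday

Zeller's congruence:
q=11, m=6, k=16, j=20
h = (11 + ⌊13×7/5⌋ + 16 + ⌊16/4⌋ + ⌊20/4⌋ - 2×20) mod 7
= (11 + 18 + 16 + 4 + 5 - 40) mod 7
= 14 mod 7 = 0
h=0 → Saturday


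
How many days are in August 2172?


31 days

Month: August (month 8)
August has 31 days


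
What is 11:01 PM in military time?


23:01

Input: 11:01 PM
PM: 11 + 12 = 23


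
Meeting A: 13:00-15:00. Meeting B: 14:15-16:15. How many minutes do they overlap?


Meeting A: 780-900 (in minutes from midnight)
Meeting B: 855-975
Overlap start = max(780, 855) = 855
Overlap end = min(900, 975) = 900
Overlap = max(0, 900 - 855) = 45 min

45 minutes


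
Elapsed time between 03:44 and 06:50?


3h 6m

End time in minutes: 6×60 + 50 = 410
Start time in minutes: 3×60 + 44 = 224
Difference = 410 - 224 = 186 minutes
= 3 hours 6 minutes


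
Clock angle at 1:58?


71.0°

Hour hand = 1×30 + 58×0.5 = 59.0°
Minute hand = 58×6 = 348°
Difference = |59.0 - 348| = 289.0°
Since > 180°: 360 - 289.0 = 71.0°


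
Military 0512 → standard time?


Hour: 5
5 < 12 → AM

5:12 AM


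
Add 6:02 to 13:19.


19:21

Start: 799 minutes from midnight
Add: 362 minutes
Total: 1161 minutes
Hours: 1161 ÷ 60 = 19 remainder 21


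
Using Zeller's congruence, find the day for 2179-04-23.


Friday

Zeller's congruence:
q=23, m=4, k=79, j=21
h = (23 + ⌊13×5/5⌋ + 79 + ⌊79/4⌋ + ⌊21/4⌋ - 2×21) mod 7
= (23 + 13 + 79 + 19 + 5 - 42) mod 7
= 97 mod 7 = 6
h=6 → Friday


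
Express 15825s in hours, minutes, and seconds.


Hours: 15825 ÷ 3600 = 4 remainder 1425
Minutes: 1425 ÷ 60 = 23 remainder 45
Seconds: 45

4h 23m 45s


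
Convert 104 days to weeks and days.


Weeks: 104 ÷ 7 = 14 remainder 6

14 weeks 6 days


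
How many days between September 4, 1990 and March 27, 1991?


From September 4, 1990 to March 27, 1991
Rest of September 1990: 30 - 4 = 26
Full months: October 31, November 30, December 31, January 31, February 1991 28
Days into March 1991: 27
Total = 26 + 31 + 30 + 31 + 31 + 28 + 27 = 204 days

204 days


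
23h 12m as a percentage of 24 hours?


0.9667 (96.67%)

Total minutes: 23×60 + 12 = 1392
Day = 24×60 = 1440 minutes
Fraction = 1392/1440 ≈ 0.9667
As a percentage: 1392/1440 × 100 ≈ 96.67%


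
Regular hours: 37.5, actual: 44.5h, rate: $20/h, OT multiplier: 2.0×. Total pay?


Regular: 37.5h × $20 = $750.00
Overtime: 44.5 - 37.5 = 7.0h
OT pay: 7.0h × $20 × 2.0 = $280.00
Total = $750.00 + $280.00 = $1030.00

$1030.00


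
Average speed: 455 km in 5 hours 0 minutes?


91.0 km/h

Distance: 455 km
Time: 5 hours
Speed = 455 / 5 = 91.0 km/h


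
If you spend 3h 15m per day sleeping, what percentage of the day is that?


13.5%

Time: 195 minutes
Day: 1440 minutes
Percentage = (195/1440) × 100 ≈ 13.5%


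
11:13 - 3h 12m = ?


Start: 673 minutes from midnight
Subtract: 192 minutes
Remaining: 673 - 192 = 481
Hours: 8, Minutes: 1

08:01


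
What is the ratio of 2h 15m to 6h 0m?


Duration 1: 135 minutes
Duration 2: 360 minutes
Ratio = 135:360
GCD = 45
Simplified = 3:8
As a decimal: 3/8 ≈ 0.38

3:8 (0.38)


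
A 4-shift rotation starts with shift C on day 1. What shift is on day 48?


Shift B

Shifts: A, B, C, D
Start: C (index 2)
Day 48: (2 + 48 - 1) mod 4
= 49 mod 4
= 1
Index 1 → shift B


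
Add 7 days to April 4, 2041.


April 11, 2041

Start: April 4, 2041
Add 7 days
April 4 + 7 = April 11, 2041


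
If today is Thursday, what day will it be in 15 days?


Start: Thursday (index 3)
(3 + 15) mod 7
= 18 mod 7
= 4
Index 4 → Friday

Friday


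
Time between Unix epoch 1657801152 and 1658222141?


Difference = 1658222141 - 1657801152 = 420989 seconds
In hours: 420989 / 3600 ≈ 116.9
In days: 420989 / 86400 ≈ 4.87

420989 seconds (116.9 hours / 4.87 days)


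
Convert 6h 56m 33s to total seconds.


24993 seconds

Hours: 6 × 3600 = 21600
Minutes: 56 × 60 = 3360
Seconds: 33
Total = 21600 + 3360 + 33 = 24993


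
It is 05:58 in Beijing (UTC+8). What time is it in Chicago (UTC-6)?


Time difference = UTC-6 - UTC+8 = -14 hours
New hour = (5 -14) mod 24
= -9 mod 24 = 15
Minutes unchanged → 15:58; -9 < 0 → previous day

15:58 (previous day)


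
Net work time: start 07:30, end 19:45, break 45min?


11h 30m (690 minutes)

Total time = (19×60+45) - (7×60+30)
= 1185 - 450 = 735 min
Minus break: 735 - 45 = 690 min
= 11h 30m


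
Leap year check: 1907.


No

Rules: divisible by 4 AND (not by 100 OR by 400)
1907 ÷ 4 = 476 remainder 3 → not divisible by 4
Not divisible by 4 → not a leap year


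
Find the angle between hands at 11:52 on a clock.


Hour hand = 11×30 + 52×0.5 = 356.0°
Minute hand = 52×6 = 312°
Difference = |356.0 - 312| = 44.0°

44.0°


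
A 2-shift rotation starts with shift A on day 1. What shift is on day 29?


Shift A

Shifts: A, B
Start: A (index 0)
Day 29: (0 + 29 - 1) mod 2
= 28 mod 2
= 0
Index 0 → shift A


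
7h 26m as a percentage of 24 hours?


Total minutes: 7×60 + 26 = 446
Day = 24×60 = 1440 minutes
Fraction = 446/1440 ≈ 0.3097
As a percentage: 446/1440 × 100 ≈ 30.97%

0.3097 (30.97%)


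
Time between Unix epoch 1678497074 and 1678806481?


309407 seconds (85.9 hours / 3.58 days)

Difference = 1678806481 - 1678497074 = 309407 seconds
In hours: 309407 / 3600 ≈ 85.9
In days: 309407 / 86400 ≈ 3.58


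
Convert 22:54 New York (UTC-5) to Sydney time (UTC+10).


Time difference = UTC+10 - UTC-5 = +15 hours
New hour = (22 + 15) mod 24
= 37 mod 24 = 13
Minutes unchanged → 13:54; 37 ≥ 24 → next day

13:54 (next day)


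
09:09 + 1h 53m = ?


11:02

Start: 549 minutes from midnight
Add: 113 minutes
Total: 662 minutes
Hours: 662 ÷ 60 = 11 remainder 2


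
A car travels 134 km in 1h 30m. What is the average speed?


Distance: 134 km
Time: 1h 30m = 90 min = 90/60 = 3/2 hours
Speed = 134 ÷ (3/2) = 134 × 2 / 3 = 268/3 ≈ 89.3 km/h

89.3 km/h
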